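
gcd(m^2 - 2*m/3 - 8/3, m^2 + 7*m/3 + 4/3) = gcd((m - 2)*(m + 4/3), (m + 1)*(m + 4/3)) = m + 4/3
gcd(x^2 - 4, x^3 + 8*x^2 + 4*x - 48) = x - 2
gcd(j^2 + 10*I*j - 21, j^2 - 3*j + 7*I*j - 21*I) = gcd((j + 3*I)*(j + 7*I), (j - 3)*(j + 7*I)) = j + 7*I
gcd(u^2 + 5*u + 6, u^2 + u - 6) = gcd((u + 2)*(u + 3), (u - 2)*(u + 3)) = u + 3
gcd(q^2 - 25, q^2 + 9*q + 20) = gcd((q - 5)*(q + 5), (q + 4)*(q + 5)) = q + 5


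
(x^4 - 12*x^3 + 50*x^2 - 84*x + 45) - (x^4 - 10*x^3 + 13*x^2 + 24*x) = -2*x^3 + 37*x^2 - 108*x + 45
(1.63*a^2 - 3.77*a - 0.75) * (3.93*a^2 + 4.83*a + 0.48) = 6.4059*a^4 - 6.9432*a^3 - 20.3742*a^2 - 5.4321*a - 0.36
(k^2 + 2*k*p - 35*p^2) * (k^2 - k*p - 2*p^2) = k^4 + k^3*p - 39*k^2*p^2 + 31*k*p^3 + 70*p^4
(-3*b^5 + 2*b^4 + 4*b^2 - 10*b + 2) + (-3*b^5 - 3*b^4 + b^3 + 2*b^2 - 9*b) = -6*b^5 - b^4 + b^3 + 6*b^2 - 19*b + 2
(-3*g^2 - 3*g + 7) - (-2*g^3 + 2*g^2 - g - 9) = 2*g^3 - 5*g^2 - 2*g + 16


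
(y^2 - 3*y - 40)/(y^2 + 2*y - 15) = (y - 8)/(y - 3)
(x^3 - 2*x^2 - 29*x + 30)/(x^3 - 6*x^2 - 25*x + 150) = (x - 1)/(x - 5)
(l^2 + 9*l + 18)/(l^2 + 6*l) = (l + 3)/l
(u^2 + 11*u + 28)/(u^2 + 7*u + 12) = (u + 7)/(u + 3)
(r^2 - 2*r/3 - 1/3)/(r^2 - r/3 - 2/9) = 3*(r - 1)/(3*r - 2)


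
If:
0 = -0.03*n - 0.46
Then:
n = -15.33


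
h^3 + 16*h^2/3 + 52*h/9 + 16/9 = (h + 2/3)^2*(h + 4)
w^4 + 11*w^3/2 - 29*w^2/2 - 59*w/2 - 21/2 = (w - 3)*(w + 1/2)*(w + 1)*(w + 7)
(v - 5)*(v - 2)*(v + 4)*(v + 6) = v^4 + 3*v^3 - 36*v^2 - 68*v + 240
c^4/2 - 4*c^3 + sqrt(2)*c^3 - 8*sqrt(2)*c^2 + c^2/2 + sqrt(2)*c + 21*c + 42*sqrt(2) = (c/2 + 1)*(c - 7)*(c - 3)*(c + 2*sqrt(2))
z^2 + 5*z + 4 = (z + 1)*(z + 4)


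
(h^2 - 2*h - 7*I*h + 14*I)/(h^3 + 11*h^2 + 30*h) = (h^2 - 2*h - 7*I*h + 14*I)/(h*(h^2 + 11*h + 30))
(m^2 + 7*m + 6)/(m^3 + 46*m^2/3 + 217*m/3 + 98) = 3*(m + 1)/(3*m^2 + 28*m + 49)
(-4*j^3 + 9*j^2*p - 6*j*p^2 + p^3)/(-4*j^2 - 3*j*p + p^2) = (j^2 - 2*j*p + p^2)/(j + p)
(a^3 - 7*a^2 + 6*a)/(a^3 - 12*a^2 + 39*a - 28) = a*(a - 6)/(a^2 - 11*a + 28)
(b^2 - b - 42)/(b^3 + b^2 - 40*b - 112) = (b + 6)/(b^2 + 8*b + 16)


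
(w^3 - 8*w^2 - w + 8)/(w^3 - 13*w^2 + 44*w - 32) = (w + 1)/(w - 4)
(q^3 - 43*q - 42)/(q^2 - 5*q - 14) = (q^2 + 7*q + 6)/(q + 2)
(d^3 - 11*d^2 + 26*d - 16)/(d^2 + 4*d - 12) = (d^2 - 9*d + 8)/(d + 6)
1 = 1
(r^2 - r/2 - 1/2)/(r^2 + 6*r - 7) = (r + 1/2)/(r + 7)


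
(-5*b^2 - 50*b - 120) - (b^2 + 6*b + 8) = -6*b^2 - 56*b - 128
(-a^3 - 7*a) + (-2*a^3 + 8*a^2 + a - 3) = -3*a^3 + 8*a^2 - 6*a - 3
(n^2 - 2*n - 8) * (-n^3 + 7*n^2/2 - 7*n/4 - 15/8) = -n^5 + 11*n^4/2 - 3*n^3/4 - 211*n^2/8 + 71*n/4 + 15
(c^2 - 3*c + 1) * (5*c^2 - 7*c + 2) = 5*c^4 - 22*c^3 + 28*c^2 - 13*c + 2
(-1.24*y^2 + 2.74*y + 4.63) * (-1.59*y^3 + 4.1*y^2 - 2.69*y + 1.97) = 1.9716*y^5 - 9.4406*y^4 + 7.2079*y^3 + 9.1696*y^2 - 7.0569*y + 9.1211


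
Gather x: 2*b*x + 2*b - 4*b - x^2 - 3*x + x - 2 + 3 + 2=-2*b - x^2 + x*(2*b - 2) + 3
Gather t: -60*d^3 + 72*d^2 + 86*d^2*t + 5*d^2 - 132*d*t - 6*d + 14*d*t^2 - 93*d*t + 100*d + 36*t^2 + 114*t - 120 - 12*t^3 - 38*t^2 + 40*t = -60*d^3 + 77*d^2 + 94*d - 12*t^3 + t^2*(14*d - 2) + t*(86*d^2 - 225*d + 154) - 120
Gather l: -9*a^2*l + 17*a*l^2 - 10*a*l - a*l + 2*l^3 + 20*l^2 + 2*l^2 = 2*l^3 + l^2*(17*a + 22) + l*(-9*a^2 - 11*a)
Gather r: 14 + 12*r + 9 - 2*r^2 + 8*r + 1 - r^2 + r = -3*r^2 + 21*r + 24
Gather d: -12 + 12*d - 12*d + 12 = 0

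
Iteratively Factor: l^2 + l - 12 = (l - 3)*(l + 4)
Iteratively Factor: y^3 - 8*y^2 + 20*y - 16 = (y - 2)*(y^2 - 6*y + 8) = (y - 2)^2*(y - 4)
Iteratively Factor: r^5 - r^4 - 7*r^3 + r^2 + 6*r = (r - 3)*(r^4 + 2*r^3 - r^2 - 2*r) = r*(r - 3)*(r^3 + 2*r^2 - r - 2) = r*(r - 3)*(r - 1)*(r^2 + 3*r + 2) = r*(r - 3)*(r - 1)*(r + 1)*(r + 2)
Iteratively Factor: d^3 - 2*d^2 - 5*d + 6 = (d - 3)*(d^2 + d - 2) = (d - 3)*(d - 1)*(d + 2)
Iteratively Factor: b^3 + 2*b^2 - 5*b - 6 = (b - 2)*(b^2 + 4*b + 3) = (b - 2)*(b + 1)*(b + 3)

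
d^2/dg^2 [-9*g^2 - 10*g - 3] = -18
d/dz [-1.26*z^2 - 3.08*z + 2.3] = -2.52*z - 3.08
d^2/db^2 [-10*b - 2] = 0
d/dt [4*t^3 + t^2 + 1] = 2*t*(6*t + 1)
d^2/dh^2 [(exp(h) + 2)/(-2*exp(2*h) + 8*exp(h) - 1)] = (-4*exp(4*h) - 48*exp(3*h) + 108*exp(2*h) - 120*exp(h) - 17)*exp(h)/(8*exp(6*h) - 96*exp(5*h) + 396*exp(4*h) - 608*exp(3*h) + 198*exp(2*h) - 24*exp(h) + 1)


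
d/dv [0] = 0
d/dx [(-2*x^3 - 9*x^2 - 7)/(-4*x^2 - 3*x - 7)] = (8*x^4 + 12*x^3 + 69*x^2 + 70*x - 21)/(16*x^4 + 24*x^3 + 65*x^2 + 42*x + 49)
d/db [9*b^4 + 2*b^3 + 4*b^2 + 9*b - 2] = 36*b^3 + 6*b^2 + 8*b + 9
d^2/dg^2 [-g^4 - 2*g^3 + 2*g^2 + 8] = -12*g^2 - 12*g + 4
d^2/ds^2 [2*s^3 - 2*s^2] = 12*s - 4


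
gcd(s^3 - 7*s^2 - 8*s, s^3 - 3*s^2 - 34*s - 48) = s - 8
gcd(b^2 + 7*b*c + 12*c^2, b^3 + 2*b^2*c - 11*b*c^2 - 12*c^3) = b + 4*c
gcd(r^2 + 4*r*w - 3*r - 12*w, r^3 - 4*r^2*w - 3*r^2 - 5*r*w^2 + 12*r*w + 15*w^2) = r - 3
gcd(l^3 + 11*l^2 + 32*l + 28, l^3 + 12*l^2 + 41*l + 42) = l^2 + 9*l + 14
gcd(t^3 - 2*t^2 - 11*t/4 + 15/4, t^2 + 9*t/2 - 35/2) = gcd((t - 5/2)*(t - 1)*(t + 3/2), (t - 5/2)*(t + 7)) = t - 5/2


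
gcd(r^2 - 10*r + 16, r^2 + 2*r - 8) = r - 2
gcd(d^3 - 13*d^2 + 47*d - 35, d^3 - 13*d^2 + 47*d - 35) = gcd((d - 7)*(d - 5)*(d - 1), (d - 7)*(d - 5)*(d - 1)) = d^3 - 13*d^2 + 47*d - 35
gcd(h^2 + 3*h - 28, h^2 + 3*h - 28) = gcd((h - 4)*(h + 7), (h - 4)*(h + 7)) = h^2 + 3*h - 28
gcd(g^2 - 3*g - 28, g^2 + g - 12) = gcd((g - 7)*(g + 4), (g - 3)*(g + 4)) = g + 4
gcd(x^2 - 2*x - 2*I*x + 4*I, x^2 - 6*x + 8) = x - 2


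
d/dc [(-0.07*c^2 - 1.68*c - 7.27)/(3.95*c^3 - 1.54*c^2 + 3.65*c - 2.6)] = (0.2765*c^4 + 13.272*c^3 + 83.3068*c^2 - 22.0276*c + 30.9035)/(15.6025*c^6 - 12.166*c^5 + 31.2066*c^4 - 31.782*c^3 + 21.3305*c^2 - 18.98*c + 6.76)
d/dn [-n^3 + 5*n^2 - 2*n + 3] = -3*n^2 + 10*n - 2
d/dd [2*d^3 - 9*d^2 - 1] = 6*d*(d - 3)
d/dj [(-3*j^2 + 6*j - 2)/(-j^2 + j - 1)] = (3*j^2 + 2*j - 4)/(j^4 - 2*j^3 + 3*j^2 - 2*j + 1)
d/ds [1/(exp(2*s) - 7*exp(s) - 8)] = (7 - 2*exp(s))*exp(s)/(-exp(2*s) + 7*exp(s) + 8)^2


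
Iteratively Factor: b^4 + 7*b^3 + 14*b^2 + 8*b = (b + 2)*(b^3 + 5*b^2 + 4*b) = (b + 1)*(b + 2)*(b^2 + 4*b) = (b + 1)*(b + 2)*(b + 4)*(b)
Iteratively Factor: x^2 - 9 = (x + 3)*(x - 3)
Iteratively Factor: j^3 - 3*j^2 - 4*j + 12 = (j - 3)*(j^2 - 4) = (j - 3)*(j + 2)*(j - 2)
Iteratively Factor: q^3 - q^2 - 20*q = (q + 4)*(q^2 - 5*q) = q*(q + 4)*(q - 5)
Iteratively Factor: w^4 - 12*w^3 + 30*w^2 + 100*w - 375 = (w - 5)*(w^3 - 7*w^2 - 5*w + 75) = (w - 5)*(w + 3)*(w^2 - 10*w + 25) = (w - 5)^2*(w + 3)*(w - 5)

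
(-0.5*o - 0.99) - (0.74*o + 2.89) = -1.24*o - 3.88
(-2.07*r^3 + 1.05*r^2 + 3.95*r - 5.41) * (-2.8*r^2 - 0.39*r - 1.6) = 5.796*r^5 - 2.1327*r^4 - 8.1575*r^3 + 11.9275*r^2 - 4.2101*r + 8.656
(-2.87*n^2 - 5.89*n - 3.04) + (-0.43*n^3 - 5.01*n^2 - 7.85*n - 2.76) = -0.43*n^3 - 7.88*n^2 - 13.74*n - 5.8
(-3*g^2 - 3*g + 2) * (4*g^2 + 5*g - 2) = -12*g^4 - 27*g^3 - g^2 + 16*g - 4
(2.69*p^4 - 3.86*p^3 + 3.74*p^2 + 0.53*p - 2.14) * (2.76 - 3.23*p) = -8.6887*p^5 + 19.8922*p^4 - 22.7338*p^3 + 8.6105*p^2 + 8.375*p - 5.9064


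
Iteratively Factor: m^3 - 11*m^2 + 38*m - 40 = (m - 4)*(m^2 - 7*m + 10) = (m - 5)*(m - 4)*(m - 2)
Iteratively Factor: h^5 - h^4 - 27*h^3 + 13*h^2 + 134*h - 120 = (h - 2)*(h^4 + h^3 - 25*h^2 - 37*h + 60) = (h - 2)*(h + 3)*(h^3 - 2*h^2 - 19*h + 20) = (h - 2)*(h + 3)*(h + 4)*(h^2 - 6*h + 5) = (h - 5)*(h - 2)*(h + 3)*(h + 4)*(h - 1)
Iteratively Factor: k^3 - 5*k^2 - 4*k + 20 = (k - 2)*(k^2 - 3*k - 10) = (k - 5)*(k - 2)*(k + 2)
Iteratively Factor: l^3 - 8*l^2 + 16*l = (l)*(l^2 - 8*l + 16) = l*(l - 4)*(l - 4)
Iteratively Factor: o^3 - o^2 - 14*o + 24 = (o - 2)*(o^2 + o - 12) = (o - 3)*(o - 2)*(o + 4)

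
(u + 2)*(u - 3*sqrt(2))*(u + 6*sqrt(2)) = u^3 + 2*u^2 + 3*sqrt(2)*u^2 - 36*u + 6*sqrt(2)*u - 72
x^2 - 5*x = x*(x - 5)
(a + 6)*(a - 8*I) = a^2 + 6*a - 8*I*a - 48*I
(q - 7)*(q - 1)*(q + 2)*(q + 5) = q^4 - q^3 - 39*q^2 - 31*q + 70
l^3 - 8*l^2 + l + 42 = (l - 7)*(l - 3)*(l + 2)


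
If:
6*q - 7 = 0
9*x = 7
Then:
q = 7/6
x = 7/9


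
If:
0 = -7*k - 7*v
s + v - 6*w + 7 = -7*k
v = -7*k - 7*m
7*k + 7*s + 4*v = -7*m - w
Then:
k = 43*w/45 - 49/45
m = 14/15 - 86*w/105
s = 4*w/15 - 7/15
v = 49/45 - 43*w/45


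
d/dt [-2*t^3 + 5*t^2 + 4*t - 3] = -6*t^2 + 10*t + 4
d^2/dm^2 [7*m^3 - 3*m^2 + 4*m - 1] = 42*m - 6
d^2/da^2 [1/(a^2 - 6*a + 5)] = 2*(-a^2 + 6*a + 4*(a - 3)^2 - 5)/(a^2 - 6*a + 5)^3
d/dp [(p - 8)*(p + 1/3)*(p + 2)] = 3*p^2 - 34*p/3 - 18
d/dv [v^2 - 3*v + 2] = 2*v - 3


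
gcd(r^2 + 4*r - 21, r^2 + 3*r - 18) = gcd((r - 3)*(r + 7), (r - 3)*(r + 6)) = r - 3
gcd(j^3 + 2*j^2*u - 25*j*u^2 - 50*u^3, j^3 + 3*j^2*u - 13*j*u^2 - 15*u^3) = j + 5*u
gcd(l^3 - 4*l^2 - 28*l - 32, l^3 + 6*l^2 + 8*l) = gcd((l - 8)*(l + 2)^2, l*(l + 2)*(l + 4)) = l + 2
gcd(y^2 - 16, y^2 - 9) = 1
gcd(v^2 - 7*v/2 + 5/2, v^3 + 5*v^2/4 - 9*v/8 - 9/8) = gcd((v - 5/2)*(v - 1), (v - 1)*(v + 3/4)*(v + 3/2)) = v - 1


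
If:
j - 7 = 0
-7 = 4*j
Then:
No Solution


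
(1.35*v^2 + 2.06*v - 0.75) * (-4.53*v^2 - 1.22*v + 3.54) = -6.1155*v^4 - 10.9788*v^3 + 5.6633*v^2 + 8.2074*v - 2.655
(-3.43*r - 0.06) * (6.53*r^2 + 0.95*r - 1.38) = -22.3979*r^3 - 3.6503*r^2 + 4.6764*r + 0.0828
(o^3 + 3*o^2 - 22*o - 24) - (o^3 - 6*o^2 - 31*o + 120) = 9*o^2 + 9*o - 144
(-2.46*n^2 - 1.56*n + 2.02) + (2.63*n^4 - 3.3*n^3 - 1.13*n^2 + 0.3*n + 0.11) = 2.63*n^4 - 3.3*n^3 - 3.59*n^2 - 1.26*n + 2.13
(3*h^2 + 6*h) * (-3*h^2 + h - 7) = -9*h^4 - 15*h^3 - 15*h^2 - 42*h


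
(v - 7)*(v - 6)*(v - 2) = v^3 - 15*v^2 + 68*v - 84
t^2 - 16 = (t - 4)*(t + 4)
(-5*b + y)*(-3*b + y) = 15*b^2 - 8*b*y + y^2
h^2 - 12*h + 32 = (h - 8)*(h - 4)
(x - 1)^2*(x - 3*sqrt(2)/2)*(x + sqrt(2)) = x^4 - 2*x^3 - sqrt(2)*x^3/2 - 2*x^2 + sqrt(2)*x^2 - sqrt(2)*x/2 + 6*x - 3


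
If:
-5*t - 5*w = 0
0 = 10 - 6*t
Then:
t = 5/3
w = -5/3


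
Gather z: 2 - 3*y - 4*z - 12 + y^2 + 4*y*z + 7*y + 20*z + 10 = y^2 + 4*y + z*(4*y + 16)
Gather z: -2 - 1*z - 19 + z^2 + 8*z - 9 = z^2 + 7*z - 30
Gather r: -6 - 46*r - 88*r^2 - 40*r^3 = -40*r^3 - 88*r^2 - 46*r - 6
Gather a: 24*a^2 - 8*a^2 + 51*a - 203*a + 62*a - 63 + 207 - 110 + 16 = 16*a^2 - 90*a + 50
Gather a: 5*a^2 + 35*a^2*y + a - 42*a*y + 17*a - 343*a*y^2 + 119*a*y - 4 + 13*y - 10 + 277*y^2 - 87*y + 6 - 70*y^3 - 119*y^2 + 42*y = a^2*(35*y + 5) + a*(-343*y^2 + 77*y + 18) - 70*y^3 + 158*y^2 - 32*y - 8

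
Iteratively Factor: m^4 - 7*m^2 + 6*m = (m + 3)*(m^3 - 3*m^2 + 2*m) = m*(m + 3)*(m^2 - 3*m + 2) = m*(m - 1)*(m + 3)*(m - 2)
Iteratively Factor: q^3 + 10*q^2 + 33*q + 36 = (q + 4)*(q^2 + 6*q + 9) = (q + 3)*(q + 4)*(q + 3)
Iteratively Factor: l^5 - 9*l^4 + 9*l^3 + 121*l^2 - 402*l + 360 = (l - 2)*(l^4 - 7*l^3 - 5*l^2 + 111*l - 180) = (l - 3)*(l - 2)*(l^3 - 4*l^2 - 17*l + 60) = (l - 3)^2*(l - 2)*(l^2 - l - 20) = (l - 3)^2*(l - 2)*(l + 4)*(l - 5)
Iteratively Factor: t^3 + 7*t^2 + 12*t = (t)*(t^2 + 7*t + 12) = t*(t + 4)*(t + 3)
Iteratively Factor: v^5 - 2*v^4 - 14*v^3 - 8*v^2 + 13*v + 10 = (v - 5)*(v^4 + 3*v^3 + v^2 - 3*v - 2) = (v - 5)*(v + 2)*(v^3 + v^2 - v - 1) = (v - 5)*(v + 1)*(v + 2)*(v^2 - 1) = (v - 5)*(v - 1)*(v + 1)*(v + 2)*(v + 1)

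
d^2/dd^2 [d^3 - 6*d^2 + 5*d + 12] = 6*d - 12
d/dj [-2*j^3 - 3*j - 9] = -6*j^2 - 3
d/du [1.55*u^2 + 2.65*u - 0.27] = 3.1*u + 2.65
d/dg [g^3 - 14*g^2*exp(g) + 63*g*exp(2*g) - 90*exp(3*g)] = -14*g^2*exp(g) + 3*g^2 + 126*g*exp(2*g) - 28*g*exp(g) - 270*exp(3*g) + 63*exp(2*g)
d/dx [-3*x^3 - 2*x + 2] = -9*x^2 - 2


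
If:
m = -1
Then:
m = -1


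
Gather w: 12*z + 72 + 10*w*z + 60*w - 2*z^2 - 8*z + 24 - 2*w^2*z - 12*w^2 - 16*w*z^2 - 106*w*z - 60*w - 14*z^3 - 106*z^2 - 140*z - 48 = w^2*(-2*z - 12) + w*(-16*z^2 - 96*z) - 14*z^3 - 108*z^2 - 136*z + 48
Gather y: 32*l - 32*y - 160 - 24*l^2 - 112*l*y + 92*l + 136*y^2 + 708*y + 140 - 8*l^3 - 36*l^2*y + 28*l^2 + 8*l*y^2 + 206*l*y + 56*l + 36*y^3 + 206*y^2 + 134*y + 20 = -8*l^3 + 4*l^2 + 180*l + 36*y^3 + y^2*(8*l + 342) + y*(-36*l^2 + 94*l + 810)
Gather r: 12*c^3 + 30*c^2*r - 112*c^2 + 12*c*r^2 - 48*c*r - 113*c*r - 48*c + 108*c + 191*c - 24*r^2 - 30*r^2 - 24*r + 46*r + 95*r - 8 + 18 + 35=12*c^3 - 112*c^2 + 251*c + r^2*(12*c - 54) + r*(30*c^2 - 161*c + 117) + 45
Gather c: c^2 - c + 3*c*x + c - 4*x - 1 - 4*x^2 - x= c^2 + 3*c*x - 4*x^2 - 5*x - 1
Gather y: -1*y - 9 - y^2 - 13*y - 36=-y^2 - 14*y - 45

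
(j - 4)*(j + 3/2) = j^2 - 5*j/2 - 6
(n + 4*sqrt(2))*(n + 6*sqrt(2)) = n^2 + 10*sqrt(2)*n + 48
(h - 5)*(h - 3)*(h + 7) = h^3 - h^2 - 41*h + 105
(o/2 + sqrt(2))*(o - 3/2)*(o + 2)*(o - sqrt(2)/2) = o^4/2 + o^3/4 + 3*sqrt(2)*o^3/4 - 5*o^2/2 + 3*sqrt(2)*o^2/8 - 9*sqrt(2)*o/4 - o/2 + 3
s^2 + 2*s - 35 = (s - 5)*(s + 7)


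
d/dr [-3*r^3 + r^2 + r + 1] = -9*r^2 + 2*r + 1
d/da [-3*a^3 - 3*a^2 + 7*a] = -9*a^2 - 6*a + 7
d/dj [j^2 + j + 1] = 2*j + 1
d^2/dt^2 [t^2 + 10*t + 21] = 2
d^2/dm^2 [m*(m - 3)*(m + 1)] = 6*m - 4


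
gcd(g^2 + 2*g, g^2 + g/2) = g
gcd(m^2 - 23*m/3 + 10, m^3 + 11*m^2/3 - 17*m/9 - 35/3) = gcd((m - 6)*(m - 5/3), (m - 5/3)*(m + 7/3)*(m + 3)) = m - 5/3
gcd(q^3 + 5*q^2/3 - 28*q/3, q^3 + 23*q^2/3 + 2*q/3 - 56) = q^2 + 5*q/3 - 28/3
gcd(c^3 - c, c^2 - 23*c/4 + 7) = 1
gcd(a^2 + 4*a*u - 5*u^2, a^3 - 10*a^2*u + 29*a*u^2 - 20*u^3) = -a + u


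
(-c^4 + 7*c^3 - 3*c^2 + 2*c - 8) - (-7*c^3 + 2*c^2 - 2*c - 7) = -c^4 + 14*c^3 - 5*c^2 + 4*c - 1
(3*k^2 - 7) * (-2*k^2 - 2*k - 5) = -6*k^4 - 6*k^3 - k^2 + 14*k + 35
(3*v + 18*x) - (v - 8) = 2*v + 18*x + 8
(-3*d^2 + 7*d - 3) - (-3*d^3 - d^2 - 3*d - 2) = 3*d^3 - 2*d^2 + 10*d - 1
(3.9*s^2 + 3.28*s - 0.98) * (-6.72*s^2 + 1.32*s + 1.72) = -26.208*s^4 - 16.8936*s^3 + 17.6232*s^2 + 4.348*s - 1.6856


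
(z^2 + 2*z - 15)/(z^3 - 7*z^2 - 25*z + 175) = (z - 3)/(z^2 - 12*z + 35)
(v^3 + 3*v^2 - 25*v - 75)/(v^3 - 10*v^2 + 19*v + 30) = (v^2 + 8*v + 15)/(v^2 - 5*v - 6)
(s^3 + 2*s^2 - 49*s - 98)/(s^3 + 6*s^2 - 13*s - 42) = (s - 7)/(s - 3)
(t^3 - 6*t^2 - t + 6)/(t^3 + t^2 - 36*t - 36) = (t - 1)/(t + 6)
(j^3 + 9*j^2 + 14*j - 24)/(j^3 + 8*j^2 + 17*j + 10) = (j^3 + 9*j^2 + 14*j - 24)/(j^3 + 8*j^2 + 17*j + 10)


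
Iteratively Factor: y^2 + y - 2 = (y + 2)*(y - 1)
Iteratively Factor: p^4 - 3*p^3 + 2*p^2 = (p)*(p^3 - 3*p^2 + 2*p) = p*(p - 1)*(p^2 - 2*p) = p^2*(p - 1)*(p - 2)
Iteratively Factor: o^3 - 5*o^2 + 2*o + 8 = (o - 2)*(o^2 - 3*o - 4) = (o - 2)*(o + 1)*(o - 4)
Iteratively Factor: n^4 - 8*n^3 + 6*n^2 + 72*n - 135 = (n - 3)*(n^3 - 5*n^2 - 9*n + 45) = (n - 3)^2*(n^2 - 2*n - 15) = (n - 5)*(n - 3)^2*(n + 3)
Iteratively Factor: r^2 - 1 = (r + 1)*(r - 1)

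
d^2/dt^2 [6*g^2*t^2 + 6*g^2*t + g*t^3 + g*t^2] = 2*g*(6*g + 3*t + 1)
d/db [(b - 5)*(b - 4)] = 2*b - 9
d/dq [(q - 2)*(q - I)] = 2*q - 2 - I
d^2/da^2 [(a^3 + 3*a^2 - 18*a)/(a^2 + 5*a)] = -16/(a^3 + 15*a^2 + 75*a + 125)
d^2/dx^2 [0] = 0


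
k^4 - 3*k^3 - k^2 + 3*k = k*(k - 3)*(k - 1)*(k + 1)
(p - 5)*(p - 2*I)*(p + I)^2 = p^4 - 5*p^3 + 3*p^2 - 15*p + 2*I*p - 10*I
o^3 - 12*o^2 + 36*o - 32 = (o - 8)*(o - 2)^2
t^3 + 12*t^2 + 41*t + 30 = (t + 1)*(t + 5)*(t + 6)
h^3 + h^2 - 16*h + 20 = (h - 2)^2*(h + 5)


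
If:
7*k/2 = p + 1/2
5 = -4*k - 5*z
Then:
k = -5*z/4 - 5/4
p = -35*z/8 - 39/8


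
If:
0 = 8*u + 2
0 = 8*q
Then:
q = 0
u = -1/4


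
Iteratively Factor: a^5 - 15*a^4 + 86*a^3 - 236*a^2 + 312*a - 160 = (a - 2)*(a^4 - 13*a^3 + 60*a^2 - 116*a + 80) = (a - 4)*(a - 2)*(a^3 - 9*a^2 + 24*a - 20) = (a - 5)*(a - 4)*(a - 2)*(a^2 - 4*a + 4) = (a - 5)*(a - 4)*(a - 2)^2*(a - 2)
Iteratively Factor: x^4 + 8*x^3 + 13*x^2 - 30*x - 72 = (x + 3)*(x^3 + 5*x^2 - 2*x - 24) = (x - 2)*(x + 3)*(x^2 + 7*x + 12) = (x - 2)*(x + 3)^2*(x + 4)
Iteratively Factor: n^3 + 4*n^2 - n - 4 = (n - 1)*(n^2 + 5*n + 4) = (n - 1)*(n + 1)*(n + 4)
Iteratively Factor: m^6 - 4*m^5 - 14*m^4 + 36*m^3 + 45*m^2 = (m)*(m^5 - 4*m^4 - 14*m^3 + 36*m^2 + 45*m) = m*(m + 3)*(m^4 - 7*m^3 + 7*m^2 + 15*m) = m*(m - 3)*(m + 3)*(m^3 - 4*m^2 - 5*m) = m^2*(m - 3)*(m + 3)*(m^2 - 4*m - 5) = m^2*(m - 5)*(m - 3)*(m + 3)*(m + 1)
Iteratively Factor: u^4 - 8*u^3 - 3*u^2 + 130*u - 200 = (u - 5)*(u^3 - 3*u^2 - 18*u + 40) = (u - 5)*(u + 4)*(u^2 - 7*u + 10) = (u - 5)*(u - 2)*(u + 4)*(u - 5)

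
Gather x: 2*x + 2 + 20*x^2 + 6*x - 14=20*x^2 + 8*x - 12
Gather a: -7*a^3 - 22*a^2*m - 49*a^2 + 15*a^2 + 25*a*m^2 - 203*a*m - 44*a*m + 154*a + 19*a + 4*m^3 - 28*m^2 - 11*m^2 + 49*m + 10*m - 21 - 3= -7*a^3 + a^2*(-22*m - 34) + a*(25*m^2 - 247*m + 173) + 4*m^3 - 39*m^2 + 59*m - 24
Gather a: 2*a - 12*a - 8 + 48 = 40 - 10*a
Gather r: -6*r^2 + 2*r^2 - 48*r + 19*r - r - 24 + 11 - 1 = -4*r^2 - 30*r - 14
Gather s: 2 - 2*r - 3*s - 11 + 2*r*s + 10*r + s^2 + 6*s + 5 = 8*r + s^2 + s*(2*r + 3) - 4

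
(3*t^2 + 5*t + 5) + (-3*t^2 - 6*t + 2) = 7 - t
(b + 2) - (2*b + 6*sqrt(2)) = -b - 6*sqrt(2) + 2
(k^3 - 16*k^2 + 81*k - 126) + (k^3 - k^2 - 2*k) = 2*k^3 - 17*k^2 + 79*k - 126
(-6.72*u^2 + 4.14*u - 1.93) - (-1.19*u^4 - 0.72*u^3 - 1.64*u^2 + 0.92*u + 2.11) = 1.19*u^4 + 0.72*u^3 - 5.08*u^2 + 3.22*u - 4.04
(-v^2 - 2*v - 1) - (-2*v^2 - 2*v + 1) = v^2 - 2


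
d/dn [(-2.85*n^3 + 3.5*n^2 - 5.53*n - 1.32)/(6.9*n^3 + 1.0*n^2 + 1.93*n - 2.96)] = (7.105427357601e-15*n^5 - 27.0*n^4 + 65.313*n^3 + 64.917*n^2 - 18.08*n + 18.9164)/(47.61*n^6 + 13.8*n^5 + 27.634*n^4 - 36.988*n^3 - 2.1951*n^2 - 11.4256*n + 8.7616)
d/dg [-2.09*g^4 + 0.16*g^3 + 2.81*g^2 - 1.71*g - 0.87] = -8.36*g^3 + 0.48*g^2 + 5.62*g - 1.71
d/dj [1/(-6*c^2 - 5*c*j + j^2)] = (5*c - 2*j)/(6*c^2 + 5*c*j - j^2)^2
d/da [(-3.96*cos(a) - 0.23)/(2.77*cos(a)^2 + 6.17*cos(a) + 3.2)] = (-10.9692*cos(a)^2 - 1.2742*cos(a) + 11.2529)*sin(a)/(7.6729*cos(a)^4 + 34.1818*cos(a)^3 + 55.7969*cos(a)^2 + 39.488*cos(a) + 10.24)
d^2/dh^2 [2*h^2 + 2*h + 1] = 4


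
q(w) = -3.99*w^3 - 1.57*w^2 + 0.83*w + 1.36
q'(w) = -11.97*w^2 - 3.14*w + 0.83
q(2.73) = -89.26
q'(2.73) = -96.95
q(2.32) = -54.99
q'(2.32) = -70.88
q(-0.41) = 1.03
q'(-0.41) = 0.11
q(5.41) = -671.88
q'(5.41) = -366.50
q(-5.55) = 630.50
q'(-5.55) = -350.45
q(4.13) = -303.07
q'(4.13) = -216.31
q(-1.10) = 3.86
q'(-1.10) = -10.20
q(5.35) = -650.13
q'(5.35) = -358.58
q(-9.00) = 2775.43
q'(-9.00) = -940.48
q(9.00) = -3027.05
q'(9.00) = -997.00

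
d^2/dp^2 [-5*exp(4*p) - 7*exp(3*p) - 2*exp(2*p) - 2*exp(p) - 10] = (-80*exp(3*p) - 63*exp(2*p) - 8*exp(p) - 2)*exp(p)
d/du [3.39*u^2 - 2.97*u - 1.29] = 6.78*u - 2.97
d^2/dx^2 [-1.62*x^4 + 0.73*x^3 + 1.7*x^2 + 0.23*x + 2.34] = -19.44*x^2 + 4.38*x + 3.4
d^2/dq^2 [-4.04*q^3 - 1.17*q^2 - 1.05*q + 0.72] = -24.24*q - 2.34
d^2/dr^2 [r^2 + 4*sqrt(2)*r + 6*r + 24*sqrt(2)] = 2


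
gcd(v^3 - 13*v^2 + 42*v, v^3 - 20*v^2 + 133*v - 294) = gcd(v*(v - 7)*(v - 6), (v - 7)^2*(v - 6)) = v^2 - 13*v + 42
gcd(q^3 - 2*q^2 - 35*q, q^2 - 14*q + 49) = q - 7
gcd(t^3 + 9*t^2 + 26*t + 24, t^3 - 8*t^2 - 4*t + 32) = t + 2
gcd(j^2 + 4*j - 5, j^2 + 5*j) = j + 5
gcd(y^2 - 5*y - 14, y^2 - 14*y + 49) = y - 7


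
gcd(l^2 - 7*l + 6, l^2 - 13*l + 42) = l - 6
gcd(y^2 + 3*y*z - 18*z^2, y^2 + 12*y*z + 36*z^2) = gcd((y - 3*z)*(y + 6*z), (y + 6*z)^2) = y + 6*z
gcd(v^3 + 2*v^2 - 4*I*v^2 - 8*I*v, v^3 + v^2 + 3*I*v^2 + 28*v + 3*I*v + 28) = v - 4*I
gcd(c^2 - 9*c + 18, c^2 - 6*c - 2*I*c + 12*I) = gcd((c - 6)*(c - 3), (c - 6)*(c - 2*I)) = c - 6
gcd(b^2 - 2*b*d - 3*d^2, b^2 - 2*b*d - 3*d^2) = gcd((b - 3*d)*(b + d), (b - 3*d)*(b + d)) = b^2 - 2*b*d - 3*d^2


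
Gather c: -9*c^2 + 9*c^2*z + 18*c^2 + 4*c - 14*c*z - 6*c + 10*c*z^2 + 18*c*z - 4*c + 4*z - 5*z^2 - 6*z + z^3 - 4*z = c^2*(9*z + 9) + c*(10*z^2 + 4*z - 6) + z^3 - 5*z^2 - 6*z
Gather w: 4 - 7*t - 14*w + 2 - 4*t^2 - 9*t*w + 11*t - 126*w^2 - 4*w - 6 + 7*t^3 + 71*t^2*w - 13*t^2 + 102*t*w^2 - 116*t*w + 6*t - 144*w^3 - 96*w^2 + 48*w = 7*t^3 - 17*t^2 + 10*t - 144*w^3 + w^2*(102*t - 222) + w*(71*t^2 - 125*t + 30)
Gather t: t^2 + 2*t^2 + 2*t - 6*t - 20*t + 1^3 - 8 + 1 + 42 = 3*t^2 - 24*t + 36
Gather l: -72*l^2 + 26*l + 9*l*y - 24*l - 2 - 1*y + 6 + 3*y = -72*l^2 + l*(9*y + 2) + 2*y + 4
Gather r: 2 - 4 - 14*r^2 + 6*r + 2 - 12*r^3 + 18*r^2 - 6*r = -12*r^3 + 4*r^2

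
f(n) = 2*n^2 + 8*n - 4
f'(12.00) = 56.00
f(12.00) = 380.00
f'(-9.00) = -28.00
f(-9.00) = 86.00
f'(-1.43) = 2.28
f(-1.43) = -11.35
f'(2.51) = 18.04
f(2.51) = 28.68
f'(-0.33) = 6.68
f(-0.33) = -6.42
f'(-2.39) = -1.56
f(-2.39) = -11.70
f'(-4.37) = -9.48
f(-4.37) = -0.77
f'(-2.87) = -3.48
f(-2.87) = -10.49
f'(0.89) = 11.56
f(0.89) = 4.70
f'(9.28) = 45.12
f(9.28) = 242.48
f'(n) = 4*n + 8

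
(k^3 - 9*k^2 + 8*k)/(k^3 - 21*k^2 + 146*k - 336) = k*(k - 1)/(k^2 - 13*k + 42)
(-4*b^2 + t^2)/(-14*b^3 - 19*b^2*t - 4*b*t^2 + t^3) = (-2*b + t)/(-7*b^2 - 6*b*t + t^2)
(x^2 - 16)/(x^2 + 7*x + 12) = (x - 4)/(x + 3)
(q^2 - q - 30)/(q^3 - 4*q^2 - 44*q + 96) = (q^2 - q - 30)/(q^3 - 4*q^2 - 44*q + 96)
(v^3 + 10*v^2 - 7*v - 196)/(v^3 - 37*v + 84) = (v + 7)/(v - 3)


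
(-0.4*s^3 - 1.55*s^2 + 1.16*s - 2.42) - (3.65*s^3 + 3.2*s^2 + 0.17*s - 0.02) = -4.05*s^3 - 4.75*s^2 + 0.99*s - 2.4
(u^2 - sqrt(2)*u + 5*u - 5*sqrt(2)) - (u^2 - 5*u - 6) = -sqrt(2)*u + 10*u - 5*sqrt(2) + 6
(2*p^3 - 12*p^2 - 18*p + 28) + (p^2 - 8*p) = 2*p^3 - 11*p^2 - 26*p + 28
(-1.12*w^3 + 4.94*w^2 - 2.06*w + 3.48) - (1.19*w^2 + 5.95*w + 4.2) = -1.12*w^3 + 3.75*w^2 - 8.01*w - 0.72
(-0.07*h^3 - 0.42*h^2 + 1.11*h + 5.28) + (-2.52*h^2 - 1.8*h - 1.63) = -0.07*h^3 - 2.94*h^2 - 0.69*h + 3.65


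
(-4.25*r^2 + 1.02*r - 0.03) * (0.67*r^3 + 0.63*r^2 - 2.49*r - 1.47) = -2.8475*r^5 - 1.9941*r^4 + 11.205*r^3 + 3.6888*r^2 - 1.4247*r + 0.0441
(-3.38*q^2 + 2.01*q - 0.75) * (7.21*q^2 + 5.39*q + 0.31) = -24.3698*q^4 - 3.7261*q^3 + 4.3786*q^2 - 3.4194*q - 0.2325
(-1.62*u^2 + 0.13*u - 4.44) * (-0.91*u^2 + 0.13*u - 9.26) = 1.4742*u^4 - 0.3289*u^3 + 19.0585*u^2 - 1.781*u + 41.1144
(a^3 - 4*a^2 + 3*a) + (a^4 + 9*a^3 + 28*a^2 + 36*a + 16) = a^4 + 10*a^3 + 24*a^2 + 39*a + 16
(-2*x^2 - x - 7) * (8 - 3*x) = 6*x^3 - 13*x^2 + 13*x - 56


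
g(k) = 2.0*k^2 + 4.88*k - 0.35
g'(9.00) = 40.88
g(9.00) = 205.57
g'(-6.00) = -19.12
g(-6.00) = 42.37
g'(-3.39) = -8.68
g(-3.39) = 6.09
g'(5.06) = 25.12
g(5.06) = 75.55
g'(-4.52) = -13.20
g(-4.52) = 18.45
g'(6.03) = 29.00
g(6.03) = 101.80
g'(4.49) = 22.84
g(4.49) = 61.88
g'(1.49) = 10.84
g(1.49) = 11.36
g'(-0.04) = 4.72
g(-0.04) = -0.54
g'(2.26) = 13.92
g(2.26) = 20.89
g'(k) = 4.0*k + 4.88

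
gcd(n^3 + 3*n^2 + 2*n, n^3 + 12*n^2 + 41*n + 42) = n + 2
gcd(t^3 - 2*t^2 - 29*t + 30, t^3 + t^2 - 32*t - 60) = t^2 - t - 30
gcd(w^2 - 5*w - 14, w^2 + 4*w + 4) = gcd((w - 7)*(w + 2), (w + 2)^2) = w + 2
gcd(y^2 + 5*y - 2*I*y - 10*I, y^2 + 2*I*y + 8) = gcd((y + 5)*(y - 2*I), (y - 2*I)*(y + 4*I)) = y - 2*I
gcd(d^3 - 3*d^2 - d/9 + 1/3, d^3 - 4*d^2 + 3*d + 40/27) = d + 1/3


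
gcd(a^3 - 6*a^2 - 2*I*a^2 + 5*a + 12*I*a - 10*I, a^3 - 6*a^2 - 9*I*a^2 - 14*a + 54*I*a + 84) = a - 2*I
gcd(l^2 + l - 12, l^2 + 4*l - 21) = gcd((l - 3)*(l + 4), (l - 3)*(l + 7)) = l - 3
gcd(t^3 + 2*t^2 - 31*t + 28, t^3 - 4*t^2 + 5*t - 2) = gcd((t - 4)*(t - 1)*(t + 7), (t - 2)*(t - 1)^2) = t - 1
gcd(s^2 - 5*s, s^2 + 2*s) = s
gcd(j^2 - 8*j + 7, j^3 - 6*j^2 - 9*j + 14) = j^2 - 8*j + 7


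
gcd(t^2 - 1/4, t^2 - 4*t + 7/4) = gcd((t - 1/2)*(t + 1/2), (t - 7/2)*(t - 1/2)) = t - 1/2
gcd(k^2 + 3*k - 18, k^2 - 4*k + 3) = k - 3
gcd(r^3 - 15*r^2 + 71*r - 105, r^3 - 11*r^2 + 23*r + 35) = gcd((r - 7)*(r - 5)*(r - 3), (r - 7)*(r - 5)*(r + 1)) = r^2 - 12*r + 35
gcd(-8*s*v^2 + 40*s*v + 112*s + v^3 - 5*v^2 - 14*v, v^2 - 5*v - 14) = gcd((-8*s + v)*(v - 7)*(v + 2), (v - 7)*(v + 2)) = v^2 - 5*v - 14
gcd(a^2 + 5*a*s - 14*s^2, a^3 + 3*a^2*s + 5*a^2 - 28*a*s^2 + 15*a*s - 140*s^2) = a + 7*s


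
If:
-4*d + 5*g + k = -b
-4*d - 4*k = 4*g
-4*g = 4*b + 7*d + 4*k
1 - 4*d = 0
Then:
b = -3/16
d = 1/4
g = 23/64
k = -39/64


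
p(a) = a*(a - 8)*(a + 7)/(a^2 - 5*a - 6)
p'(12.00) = 1.66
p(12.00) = 11.69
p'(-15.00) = 1.09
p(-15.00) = -9.39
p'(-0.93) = 1575.81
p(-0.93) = -103.92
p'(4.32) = 9.17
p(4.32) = 20.14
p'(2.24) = 3.31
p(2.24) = 9.79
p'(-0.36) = 20.38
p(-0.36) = -4.91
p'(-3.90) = 2.14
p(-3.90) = 5.01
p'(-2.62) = 4.24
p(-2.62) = 8.73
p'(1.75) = 3.25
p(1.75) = 8.19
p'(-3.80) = 2.22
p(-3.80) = 5.23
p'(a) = a*(5 - 2*a)*(a - 8)*(a + 7)/(a^2 - 5*a - 6)^2 + a*(a - 8)/(a^2 - 5*a - 6) + a*(a + 7)/(a^2 - 5*a - 6) + (a - 8)*(a + 7)/(a^2 - 5*a - 6)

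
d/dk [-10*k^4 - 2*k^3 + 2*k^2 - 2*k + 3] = -40*k^3 - 6*k^2 + 4*k - 2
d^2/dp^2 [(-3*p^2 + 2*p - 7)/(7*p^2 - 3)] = 4*(49*p^3 - 609*p^2 + 63*p - 87)/(343*p^6 - 441*p^4 + 189*p^2 - 27)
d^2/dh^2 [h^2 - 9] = 2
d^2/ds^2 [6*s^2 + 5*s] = 12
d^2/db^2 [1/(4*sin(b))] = (cos(b)^2 + 1)/(4*sin(b)^3)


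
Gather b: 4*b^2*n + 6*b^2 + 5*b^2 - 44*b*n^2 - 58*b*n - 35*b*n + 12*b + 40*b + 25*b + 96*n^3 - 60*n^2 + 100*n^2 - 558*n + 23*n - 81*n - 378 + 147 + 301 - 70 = b^2*(4*n + 11) + b*(-44*n^2 - 93*n + 77) + 96*n^3 + 40*n^2 - 616*n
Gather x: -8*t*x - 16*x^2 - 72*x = -16*x^2 + x*(-8*t - 72)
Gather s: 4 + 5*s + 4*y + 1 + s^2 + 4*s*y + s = s^2 + s*(4*y + 6) + 4*y + 5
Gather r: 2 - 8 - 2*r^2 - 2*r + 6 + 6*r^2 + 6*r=4*r^2 + 4*r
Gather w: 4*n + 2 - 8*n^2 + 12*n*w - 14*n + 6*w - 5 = -8*n^2 - 10*n + w*(12*n + 6) - 3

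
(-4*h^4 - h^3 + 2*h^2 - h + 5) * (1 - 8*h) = 32*h^5 + 4*h^4 - 17*h^3 + 10*h^2 - 41*h + 5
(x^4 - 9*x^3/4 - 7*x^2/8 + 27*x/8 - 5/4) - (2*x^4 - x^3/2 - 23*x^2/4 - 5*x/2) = -x^4 - 7*x^3/4 + 39*x^2/8 + 47*x/8 - 5/4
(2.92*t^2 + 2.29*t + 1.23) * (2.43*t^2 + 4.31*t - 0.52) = 7.0956*t^4 + 18.1499*t^3 + 11.3404*t^2 + 4.1105*t - 0.6396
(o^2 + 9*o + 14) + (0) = o^2 + 9*o + 14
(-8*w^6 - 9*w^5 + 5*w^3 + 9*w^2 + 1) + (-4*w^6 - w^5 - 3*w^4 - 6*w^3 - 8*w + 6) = -12*w^6 - 10*w^5 - 3*w^4 - w^3 + 9*w^2 - 8*w + 7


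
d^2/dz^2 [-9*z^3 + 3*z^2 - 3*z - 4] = 6 - 54*z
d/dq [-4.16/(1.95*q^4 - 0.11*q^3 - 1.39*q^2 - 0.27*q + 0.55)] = (32.448*q^3 - 1.3728*q^2 - 11.5648*q - 1.1232)/(-1.95*q^4 + 0.11*q^3 + 1.39*q^2 + 0.27*q - 0.55)^2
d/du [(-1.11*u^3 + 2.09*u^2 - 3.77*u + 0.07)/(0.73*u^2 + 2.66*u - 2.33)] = (-0.8103*u^4 - 5.9052*u^3 + 16.0704*u^2 - 9.8416*u + 8.5979)/(0.5329*u^4 + 3.8836*u^3 + 3.6738*u^2 - 12.3956*u + 5.4289)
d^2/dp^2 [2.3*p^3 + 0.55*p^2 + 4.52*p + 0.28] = 13.8*p + 1.1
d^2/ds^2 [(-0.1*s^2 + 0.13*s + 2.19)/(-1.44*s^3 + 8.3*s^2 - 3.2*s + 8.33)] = (0.41472*s^6 - 1.617408*s^5 - 47.936448*s^4 + 424.19004*s^3 - 1025.959632*s^2 + 245.309892*s + 264.92484)/(2.985984*s^9 - 51.63264*s^8 + 317.51136*s^7 - 853.084664*s^6 + 1302.94176*s^5 - 2206.84494*s^4 + 1659.996848*s^3 - 1983.68121*s^2 + 666.13344*s - 578.009537)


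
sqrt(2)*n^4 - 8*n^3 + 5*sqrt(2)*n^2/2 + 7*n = n*(n - 7*sqrt(2)/2)*(n - sqrt(2))*(sqrt(2)*n + 1)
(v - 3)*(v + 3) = v^2 - 9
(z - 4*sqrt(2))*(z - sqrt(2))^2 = z^3 - 6*sqrt(2)*z^2 + 18*z - 8*sqrt(2)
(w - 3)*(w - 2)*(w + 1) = w^3 - 4*w^2 + w + 6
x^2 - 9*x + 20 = (x - 5)*(x - 4)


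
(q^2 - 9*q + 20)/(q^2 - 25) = (q - 4)/(q + 5)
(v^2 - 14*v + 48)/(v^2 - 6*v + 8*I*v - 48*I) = (v - 8)/(v + 8*I)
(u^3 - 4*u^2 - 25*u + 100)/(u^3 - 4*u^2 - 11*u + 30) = (u^2 + u - 20)/(u^2 + u - 6)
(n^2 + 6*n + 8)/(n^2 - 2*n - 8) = (n + 4)/(n - 4)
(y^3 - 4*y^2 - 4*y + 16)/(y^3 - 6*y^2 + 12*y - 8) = (y^2 - 2*y - 8)/(y^2 - 4*y + 4)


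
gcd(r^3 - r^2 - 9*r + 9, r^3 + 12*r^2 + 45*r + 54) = r + 3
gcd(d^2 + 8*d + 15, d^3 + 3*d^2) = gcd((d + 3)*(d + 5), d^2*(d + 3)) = d + 3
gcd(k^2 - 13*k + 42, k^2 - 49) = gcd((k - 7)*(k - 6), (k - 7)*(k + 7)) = k - 7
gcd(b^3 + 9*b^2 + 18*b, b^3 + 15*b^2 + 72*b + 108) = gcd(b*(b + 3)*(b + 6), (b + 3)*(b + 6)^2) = b^2 + 9*b + 18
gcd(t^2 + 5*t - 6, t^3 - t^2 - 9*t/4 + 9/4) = t - 1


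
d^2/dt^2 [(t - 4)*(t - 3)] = 2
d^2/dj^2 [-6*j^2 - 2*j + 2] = -12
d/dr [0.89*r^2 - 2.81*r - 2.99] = 1.78*r - 2.81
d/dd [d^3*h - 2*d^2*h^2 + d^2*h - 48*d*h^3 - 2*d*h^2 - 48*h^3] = h*(3*d^2 - 4*d*h + 2*d - 48*h^2 - 2*h)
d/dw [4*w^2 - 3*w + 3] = 8*w - 3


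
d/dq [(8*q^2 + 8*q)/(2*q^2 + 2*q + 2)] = 4*(2*q + 1)/(q^4 + 2*q^3 + 3*q^2 + 2*q + 1)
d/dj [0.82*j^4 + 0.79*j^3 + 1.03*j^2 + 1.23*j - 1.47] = 3.28*j^3 + 2.37*j^2 + 2.06*j + 1.23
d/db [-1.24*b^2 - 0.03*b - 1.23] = -2.48*b - 0.03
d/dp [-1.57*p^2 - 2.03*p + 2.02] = -3.14*p - 2.03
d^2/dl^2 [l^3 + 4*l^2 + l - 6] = 6*l + 8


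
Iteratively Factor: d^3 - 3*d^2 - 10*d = (d - 5)*(d^2 + 2*d) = d*(d - 5)*(d + 2)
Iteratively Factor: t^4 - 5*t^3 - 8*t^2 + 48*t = (t - 4)*(t^3 - t^2 - 12*t) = (t - 4)^2*(t^2 + 3*t) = (t - 4)^2*(t + 3)*(t)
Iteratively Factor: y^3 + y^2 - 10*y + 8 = (y + 4)*(y^2 - 3*y + 2) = (y - 2)*(y + 4)*(y - 1)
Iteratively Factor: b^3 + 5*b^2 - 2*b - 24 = (b - 2)*(b^2 + 7*b + 12) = (b - 2)*(b + 4)*(b + 3)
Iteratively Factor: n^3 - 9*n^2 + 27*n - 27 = (n - 3)*(n^2 - 6*n + 9) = (n - 3)^2*(n - 3)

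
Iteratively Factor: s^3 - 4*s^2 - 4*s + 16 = (s + 2)*(s^2 - 6*s + 8) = (s - 4)*(s + 2)*(s - 2)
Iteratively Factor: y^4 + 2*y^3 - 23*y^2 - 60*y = (y + 3)*(y^3 - y^2 - 20*y) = y*(y + 3)*(y^2 - y - 20) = y*(y - 5)*(y + 3)*(y + 4)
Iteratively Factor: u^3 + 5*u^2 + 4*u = (u + 1)*(u^2 + 4*u) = (u + 1)*(u + 4)*(u)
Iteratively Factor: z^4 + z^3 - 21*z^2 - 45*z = (z + 3)*(z^3 - 2*z^2 - 15*z) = (z - 5)*(z + 3)*(z^2 + 3*z) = (z - 5)*(z + 3)^2*(z)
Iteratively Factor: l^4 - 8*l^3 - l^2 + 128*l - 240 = (l + 4)*(l^3 - 12*l^2 + 47*l - 60) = (l - 5)*(l + 4)*(l^2 - 7*l + 12) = (l - 5)*(l - 3)*(l + 4)*(l - 4)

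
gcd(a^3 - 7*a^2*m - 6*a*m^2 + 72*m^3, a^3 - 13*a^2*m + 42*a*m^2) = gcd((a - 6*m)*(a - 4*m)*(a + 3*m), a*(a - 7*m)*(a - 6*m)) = a - 6*m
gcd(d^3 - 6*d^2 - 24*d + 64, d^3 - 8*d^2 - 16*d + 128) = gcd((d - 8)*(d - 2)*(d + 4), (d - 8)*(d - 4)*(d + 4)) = d^2 - 4*d - 32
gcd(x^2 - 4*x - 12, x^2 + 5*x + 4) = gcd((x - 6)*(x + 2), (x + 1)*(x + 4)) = 1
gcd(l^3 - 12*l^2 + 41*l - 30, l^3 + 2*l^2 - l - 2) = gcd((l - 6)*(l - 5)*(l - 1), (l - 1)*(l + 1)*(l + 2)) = l - 1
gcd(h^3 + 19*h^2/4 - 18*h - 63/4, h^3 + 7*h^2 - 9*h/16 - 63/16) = h^2 + 31*h/4 + 21/4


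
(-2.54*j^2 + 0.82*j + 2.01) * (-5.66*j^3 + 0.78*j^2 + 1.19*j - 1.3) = 14.3764*j^5 - 6.6224*j^4 - 13.7596*j^3 + 5.8456*j^2 + 1.3259*j - 2.613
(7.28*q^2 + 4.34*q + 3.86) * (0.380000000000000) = 2.7664*q^2 + 1.6492*q + 1.4668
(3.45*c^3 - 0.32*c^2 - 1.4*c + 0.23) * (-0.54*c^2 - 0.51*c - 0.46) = -1.863*c^5 - 1.5867*c^4 - 0.6678*c^3 + 0.737*c^2 + 0.5267*c - 0.1058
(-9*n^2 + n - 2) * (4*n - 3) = -36*n^3 + 31*n^2 - 11*n + 6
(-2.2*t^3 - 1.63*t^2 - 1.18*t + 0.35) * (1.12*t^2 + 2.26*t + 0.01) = -2.464*t^5 - 6.7976*t^4 - 5.0274*t^3 - 2.2911*t^2 + 0.7792*t + 0.0035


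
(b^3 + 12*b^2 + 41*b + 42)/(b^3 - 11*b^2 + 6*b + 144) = (b^2 + 9*b + 14)/(b^2 - 14*b + 48)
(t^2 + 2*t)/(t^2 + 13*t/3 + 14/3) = 3*t/(3*t + 7)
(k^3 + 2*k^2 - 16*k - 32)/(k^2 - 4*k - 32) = (k^2 - 2*k - 8)/(k - 8)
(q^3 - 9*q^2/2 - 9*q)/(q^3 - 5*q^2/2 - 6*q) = (q - 6)/(q - 4)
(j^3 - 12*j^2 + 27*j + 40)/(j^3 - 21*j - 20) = (j - 8)/(j + 4)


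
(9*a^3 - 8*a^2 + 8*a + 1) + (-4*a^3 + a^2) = 5*a^3 - 7*a^2 + 8*a + 1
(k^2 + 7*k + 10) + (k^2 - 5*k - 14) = 2*k^2 + 2*k - 4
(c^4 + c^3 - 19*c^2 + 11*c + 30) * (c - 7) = c^5 - 6*c^4 - 26*c^3 + 144*c^2 - 47*c - 210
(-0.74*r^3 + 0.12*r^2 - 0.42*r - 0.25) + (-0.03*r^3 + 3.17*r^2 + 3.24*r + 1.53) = -0.77*r^3 + 3.29*r^2 + 2.82*r + 1.28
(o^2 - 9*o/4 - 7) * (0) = 0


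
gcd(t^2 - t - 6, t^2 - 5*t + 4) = 1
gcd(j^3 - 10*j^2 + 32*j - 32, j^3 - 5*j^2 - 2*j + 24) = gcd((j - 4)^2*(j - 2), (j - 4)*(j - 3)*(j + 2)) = j - 4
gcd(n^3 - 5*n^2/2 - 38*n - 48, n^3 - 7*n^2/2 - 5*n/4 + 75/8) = n + 3/2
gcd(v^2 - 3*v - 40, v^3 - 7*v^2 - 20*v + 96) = v - 8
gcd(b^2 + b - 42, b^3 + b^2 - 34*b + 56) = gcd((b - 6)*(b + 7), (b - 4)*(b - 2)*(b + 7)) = b + 7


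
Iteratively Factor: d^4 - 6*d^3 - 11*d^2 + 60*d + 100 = (d + 2)*(d^3 - 8*d^2 + 5*d + 50) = (d + 2)^2*(d^2 - 10*d + 25) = (d - 5)*(d + 2)^2*(d - 5)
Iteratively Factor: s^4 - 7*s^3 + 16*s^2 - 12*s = (s - 2)*(s^3 - 5*s^2 + 6*s) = (s - 3)*(s - 2)*(s^2 - 2*s) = s*(s - 3)*(s - 2)*(s - 2)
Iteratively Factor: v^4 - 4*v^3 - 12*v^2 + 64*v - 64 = (v - 2)*(v^3 - 2*v^2 - 16*v + 32) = (v - 4)*(v - 2)*(v^2 + 2*v - 8) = (v - 4)*(v - 2)*(v + 4)*(v - 2)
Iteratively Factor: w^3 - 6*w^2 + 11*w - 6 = (w - 2)*(w^2 - 4*w + 3) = (w - 3)*(w - 2)*(w - 1)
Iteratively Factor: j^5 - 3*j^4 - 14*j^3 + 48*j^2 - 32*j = (j + 4)*(j^4 - 7*j^3 + 14*j^2 - 8*j) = j*(j + 4)*(j^3 - 7*j^2 + 14*j - 8) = j*(j - 4)*(j + 4)*(j^2 - 3*j + 2) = j*(j - 4)*(j - 1)*(j + 4)*(j - 2)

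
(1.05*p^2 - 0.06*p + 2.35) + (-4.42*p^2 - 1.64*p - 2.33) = -3.37*p^2 - 1.7*p + 0.02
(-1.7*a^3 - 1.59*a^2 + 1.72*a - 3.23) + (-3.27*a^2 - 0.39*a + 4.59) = -1.7*a^3 - 4.86*a^2 + 1.33*a + 1.36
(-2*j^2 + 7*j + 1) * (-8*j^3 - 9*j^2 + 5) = 16*j^5 - 38*j^4 - 71*j^3 - 19*j^2 + 35*j + 5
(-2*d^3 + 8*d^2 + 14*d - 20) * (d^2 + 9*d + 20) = -2*d^5 - 10*d^4 + 46*d^3 + 266*d^2 + 100*d - 400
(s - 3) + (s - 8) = 2*s - 11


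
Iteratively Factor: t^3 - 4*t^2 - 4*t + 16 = (t - 2)*(t^2 - 2*t - 8) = (t - 2)*(t + 2)*(t - 4)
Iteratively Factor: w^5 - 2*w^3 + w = (w + 1)*(w^4 - w^3 - w^2 + w) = (w - 1)*(w + 1)*(w^3 - w) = w*(w - 1)*(w + 1)*(w^2 - 1) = w*(w - 1)*(w + 1)^2*(w - 1)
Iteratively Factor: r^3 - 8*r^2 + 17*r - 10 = (r - 1)*(r^2 - 7*r + 10) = (r - 2)*(r - 1)*(r - 5)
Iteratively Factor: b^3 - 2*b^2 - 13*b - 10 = (b + 2)*(b^2 - 4*b - 5) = (b - 5)*(b + 2)*(b + 1)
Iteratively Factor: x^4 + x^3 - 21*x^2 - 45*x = (x + 3)*(x^3 - 2*x^2 - 15*x) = x*(x + 3)*(x^2 - 2*x - 15) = x*(x - 5)*(x + 3)*(x + 3)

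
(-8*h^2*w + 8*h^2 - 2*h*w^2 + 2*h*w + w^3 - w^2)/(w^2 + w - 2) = (-8*h^2 - 2*h*w + w^2)/(w + 2)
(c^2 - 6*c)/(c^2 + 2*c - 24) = c*(c - 6)/(c^2 + 2*c - 24)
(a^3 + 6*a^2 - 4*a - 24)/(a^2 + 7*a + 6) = (a^2 - 4)/(a + 1)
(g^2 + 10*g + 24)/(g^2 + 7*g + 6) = (g + 4)/(g + 1)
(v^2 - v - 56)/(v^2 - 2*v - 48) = (v + 7)/(v + 6)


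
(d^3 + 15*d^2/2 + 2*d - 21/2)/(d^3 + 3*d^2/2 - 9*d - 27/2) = (d^2 + 6*d - 7)/(d^2 - 9)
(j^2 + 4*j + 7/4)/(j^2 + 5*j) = (j^2 + 4*j + 7/4)/(j*(j + 5))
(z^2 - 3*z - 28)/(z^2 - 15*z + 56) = (z + 4)/(z - 8)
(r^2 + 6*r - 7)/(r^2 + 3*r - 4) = (r + 7)/(r + 4)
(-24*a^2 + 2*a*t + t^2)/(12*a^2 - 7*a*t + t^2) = (6*a + t)/(-3*a + t)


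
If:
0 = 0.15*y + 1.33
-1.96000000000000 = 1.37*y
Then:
No Solution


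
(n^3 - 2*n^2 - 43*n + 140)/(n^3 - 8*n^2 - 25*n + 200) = (n^2 + 3*n - 28)/(n^2 - 3*n - 40)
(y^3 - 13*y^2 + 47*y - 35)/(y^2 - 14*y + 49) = (y^2 - 6*y + 5)/(y - 7)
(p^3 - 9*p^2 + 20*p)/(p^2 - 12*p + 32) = p*(p - 5)/(p - 8)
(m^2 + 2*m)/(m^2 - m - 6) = m/(m - 3)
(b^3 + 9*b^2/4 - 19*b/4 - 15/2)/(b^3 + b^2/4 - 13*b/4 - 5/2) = (b + 3)/(b + 1)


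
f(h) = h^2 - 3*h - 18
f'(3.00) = 3.00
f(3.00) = -18.00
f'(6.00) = 9.00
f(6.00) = 0.00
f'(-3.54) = -10.08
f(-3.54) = 5.15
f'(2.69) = 2.38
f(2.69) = -18.83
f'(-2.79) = -8.58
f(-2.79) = -1.85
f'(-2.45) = -7.90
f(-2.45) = -4.65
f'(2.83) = 2.66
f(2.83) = -18.48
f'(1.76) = 0.52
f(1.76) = -20.18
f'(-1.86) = -6.72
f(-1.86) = -8.96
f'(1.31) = -0.38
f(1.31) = -20.21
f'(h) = 2*h - 3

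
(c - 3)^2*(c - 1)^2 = c^4 - 8*c^3 + 22*c^2 - 24*c + 9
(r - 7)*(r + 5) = r^2 - 2*r - 35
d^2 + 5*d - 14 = (d - 2)*(d + 7)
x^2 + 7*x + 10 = (x + 2)*(x + 5)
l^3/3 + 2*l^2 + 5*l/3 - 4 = (l/3 + 1)*(l - 1)*(l + 4)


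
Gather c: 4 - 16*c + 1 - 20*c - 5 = -36*c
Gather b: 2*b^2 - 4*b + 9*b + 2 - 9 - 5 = 2*b^2 + 5*b - 12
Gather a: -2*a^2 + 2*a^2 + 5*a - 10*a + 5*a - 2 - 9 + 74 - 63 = 0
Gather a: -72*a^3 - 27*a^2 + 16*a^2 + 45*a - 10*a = -72*a^3 - 11*a^2 + 35*a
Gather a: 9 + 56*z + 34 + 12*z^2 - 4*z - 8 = 12*z^2 + 52*z + 35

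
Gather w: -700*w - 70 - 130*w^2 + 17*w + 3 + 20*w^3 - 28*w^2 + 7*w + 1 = 20*w^3 - 158*w^2 - 676*w - 66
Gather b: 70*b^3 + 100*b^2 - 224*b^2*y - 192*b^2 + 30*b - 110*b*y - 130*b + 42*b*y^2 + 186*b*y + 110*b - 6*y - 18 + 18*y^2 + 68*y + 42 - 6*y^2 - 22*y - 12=70*b^3 + b^2*(-224*y - 92) + b*(42*y^2 + 76*y + 10) + 12*y^2 + 40*y + 12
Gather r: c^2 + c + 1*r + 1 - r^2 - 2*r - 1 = c^2 + c - r^2 - r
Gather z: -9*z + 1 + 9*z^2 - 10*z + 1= 9*z^2 - 19*z + 2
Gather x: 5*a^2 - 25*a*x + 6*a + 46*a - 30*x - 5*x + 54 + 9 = 5*a^2 + 52*a + x*(-25*a - 35) + 63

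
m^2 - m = m*(m - 1)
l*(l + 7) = l^2 + 7*l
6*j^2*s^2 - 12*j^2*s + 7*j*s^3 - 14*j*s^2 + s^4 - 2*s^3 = s*(j + s)*(6*j + s)*(s - 2)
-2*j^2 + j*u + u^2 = (-j + u)*(2*j + u)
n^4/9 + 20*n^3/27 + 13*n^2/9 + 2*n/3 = n*(n/3 + 1)^2*(n + 2/3)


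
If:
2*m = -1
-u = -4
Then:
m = -1/2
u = 4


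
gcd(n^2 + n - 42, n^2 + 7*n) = n + 7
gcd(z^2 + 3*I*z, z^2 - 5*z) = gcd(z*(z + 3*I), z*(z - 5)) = z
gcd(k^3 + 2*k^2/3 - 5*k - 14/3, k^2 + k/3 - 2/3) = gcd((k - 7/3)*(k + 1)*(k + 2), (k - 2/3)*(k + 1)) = k + 1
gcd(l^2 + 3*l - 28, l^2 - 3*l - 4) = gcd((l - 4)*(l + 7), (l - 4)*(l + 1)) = l - 4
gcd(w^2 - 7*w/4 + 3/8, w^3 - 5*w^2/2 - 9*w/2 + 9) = w - 3/2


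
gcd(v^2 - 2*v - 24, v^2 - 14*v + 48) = v - 6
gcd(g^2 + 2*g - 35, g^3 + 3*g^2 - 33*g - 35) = g^2 + 2*g - 35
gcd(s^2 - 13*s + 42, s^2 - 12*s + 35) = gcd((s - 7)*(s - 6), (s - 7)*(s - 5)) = s - 7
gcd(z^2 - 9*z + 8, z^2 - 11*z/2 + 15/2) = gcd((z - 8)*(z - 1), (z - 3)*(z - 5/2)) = 1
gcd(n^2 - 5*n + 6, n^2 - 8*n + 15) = n - 3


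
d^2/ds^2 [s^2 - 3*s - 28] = 2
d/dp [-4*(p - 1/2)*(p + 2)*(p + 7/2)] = -12*p^2 - 40*p - 17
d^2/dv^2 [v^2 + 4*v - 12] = 2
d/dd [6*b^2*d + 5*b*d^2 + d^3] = 6*b^2 + 10*b*d + 3*d^2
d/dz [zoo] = 0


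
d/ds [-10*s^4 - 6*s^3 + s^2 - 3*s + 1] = -40*s^3 - 18*s^2 + 2*s - 3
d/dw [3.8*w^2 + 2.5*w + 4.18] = 7.6*w + 2.5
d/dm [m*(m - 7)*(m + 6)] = 3*m^2 - 2*m - 42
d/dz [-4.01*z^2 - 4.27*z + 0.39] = -8.02*z - 4.27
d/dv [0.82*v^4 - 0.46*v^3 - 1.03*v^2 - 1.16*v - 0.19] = 3.28*v^3 - 1.38*v^2 - 2.06*v - 1.16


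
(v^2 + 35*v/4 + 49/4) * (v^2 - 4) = v^4 + 35*v^3/4 + 33*v^2/4 - 35*v - 49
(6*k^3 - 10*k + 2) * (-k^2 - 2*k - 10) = -6*k^5 - 12*k^4 - 50*k^3 + 18*k^2 + 96*k - 20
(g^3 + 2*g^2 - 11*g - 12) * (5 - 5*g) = -5*g^4 - 5*g^3 + 65*g^2 + 5*g - 60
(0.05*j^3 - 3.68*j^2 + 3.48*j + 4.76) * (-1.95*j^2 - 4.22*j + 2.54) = -0.0975*j^5 + 6.965*j^4 + 8.8706*j^3 - 33.3148*j^2 - 11.248*j + 12.0904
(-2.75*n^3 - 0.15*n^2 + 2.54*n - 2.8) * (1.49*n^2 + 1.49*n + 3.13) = -4.0975*n^5 - 4.321*n^4 - 5.0464*n^3 - 0.8569*n^2 + 3.7782*n - 8.764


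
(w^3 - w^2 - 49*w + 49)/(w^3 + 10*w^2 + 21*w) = (w^2 - 8*w + 7)/(w*(w + 3))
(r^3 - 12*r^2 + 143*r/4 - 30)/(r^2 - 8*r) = r - 4 + 15/(4*r)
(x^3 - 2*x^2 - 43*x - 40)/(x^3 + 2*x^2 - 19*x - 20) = (x - 8)/(x - 4)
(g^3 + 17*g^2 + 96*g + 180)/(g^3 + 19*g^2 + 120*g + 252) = (g + 5)/(g + 7)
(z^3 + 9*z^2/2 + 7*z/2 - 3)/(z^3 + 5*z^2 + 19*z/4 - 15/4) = 2*(z + 2)/(2*z + 5)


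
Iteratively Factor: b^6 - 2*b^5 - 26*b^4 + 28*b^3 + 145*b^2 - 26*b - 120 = (b - 5)*(b^5 + 3*b^4 - 11*b^3 - 27*b^2 + 10*b + 24) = (b - 5)*(b - 1)*(b^4 + 4*b^3 - 7*b^2 - 34*b - 24) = (b - 5)*(b - 1)*(b + 4)*(b^3 - 7*b - 6) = (b - 5)*(b - 1)*(b + 1)*(b + 4)*(b^2 - b - 6) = (b - 5)*(b - 3)*(b - 1)*(b + 1)*(b + 4)*(b + 2)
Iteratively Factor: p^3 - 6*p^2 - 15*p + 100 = (p - 5)*(p^2 - p - 20) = (p - 5)^2*(p + 4)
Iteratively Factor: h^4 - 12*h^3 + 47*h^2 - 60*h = (h - 4)*(h^3 - 8*h^2 + 15*h) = (h - 5)*(h - 4)*(h^2 - 3*h) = (h - 5)*(h - 4)*(h - 3)*(h)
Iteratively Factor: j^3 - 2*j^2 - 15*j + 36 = (j + 4)*(j^2 - 6*j + 9) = (j - 3)*(j + 4)*(j - 3)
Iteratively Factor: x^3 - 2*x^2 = (x)*(x^2 - 2*x) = x^2*(x - 2)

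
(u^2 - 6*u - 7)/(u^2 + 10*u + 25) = (u^2 - 6*u - 7)/(u^2 + 10*u + 25)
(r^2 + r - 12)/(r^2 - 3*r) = (r + 4)/r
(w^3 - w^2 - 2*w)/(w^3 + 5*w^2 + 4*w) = (w - 2)/(w + 4)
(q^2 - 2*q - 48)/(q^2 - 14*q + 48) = (q + 6)/(q - 6)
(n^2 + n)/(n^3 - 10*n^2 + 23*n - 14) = n*(n + 1)/(n^3 - 10*n^2 + 23*n - 14)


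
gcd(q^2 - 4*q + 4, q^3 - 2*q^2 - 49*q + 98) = q - 2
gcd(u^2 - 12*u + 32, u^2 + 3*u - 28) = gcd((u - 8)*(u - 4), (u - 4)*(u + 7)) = u - 4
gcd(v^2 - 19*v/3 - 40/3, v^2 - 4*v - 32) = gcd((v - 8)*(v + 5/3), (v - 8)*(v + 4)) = v - 8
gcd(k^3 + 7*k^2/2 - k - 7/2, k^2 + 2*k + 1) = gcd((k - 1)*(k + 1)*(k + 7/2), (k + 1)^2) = k + 1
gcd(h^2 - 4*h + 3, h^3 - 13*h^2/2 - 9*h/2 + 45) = h - 3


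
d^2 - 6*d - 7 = (d - 7)*(d + 1)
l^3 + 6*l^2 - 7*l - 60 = (l - 3)*(l + 4)*(l + 5)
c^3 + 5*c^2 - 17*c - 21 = (c - 3)*(c + 1)*(c + 7)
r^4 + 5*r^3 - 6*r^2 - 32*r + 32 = (r - 2)*(r - 1)*(r + 4)^2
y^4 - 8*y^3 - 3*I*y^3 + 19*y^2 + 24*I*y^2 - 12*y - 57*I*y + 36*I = (y - 4)*(y - 3)*(y - 1)*(y - 3*I)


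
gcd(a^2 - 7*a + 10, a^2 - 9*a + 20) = a - 5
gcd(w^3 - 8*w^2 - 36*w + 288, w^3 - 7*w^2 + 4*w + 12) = w - 6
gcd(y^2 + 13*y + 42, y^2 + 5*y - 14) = y + 7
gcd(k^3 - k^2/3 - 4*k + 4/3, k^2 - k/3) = k - 1/3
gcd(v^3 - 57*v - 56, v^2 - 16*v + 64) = v - 8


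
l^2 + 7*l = l*(l + 7)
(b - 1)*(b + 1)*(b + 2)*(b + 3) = b^4 + 5*b^3 + 5*b^2 - 5*b - 6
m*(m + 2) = m^2 + 2*m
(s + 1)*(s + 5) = s^2 + 6*s + 5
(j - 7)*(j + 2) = j^2 - 5*j - 14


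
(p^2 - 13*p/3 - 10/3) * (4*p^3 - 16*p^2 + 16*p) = 4*p^5 - 100*p^4/3 + 72*p^3 - 16*p^2 - 160*p/3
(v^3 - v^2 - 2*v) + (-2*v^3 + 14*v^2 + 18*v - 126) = -v^3 + 13*v^2 + 16*v - 126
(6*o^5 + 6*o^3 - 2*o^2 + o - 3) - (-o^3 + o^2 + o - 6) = 6*o^5 + 7*o^3 - 3*o^2 + 3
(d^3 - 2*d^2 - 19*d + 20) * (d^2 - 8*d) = d^5 - 10*d^4 - 3*d^3 + 172*d^2 - 160*d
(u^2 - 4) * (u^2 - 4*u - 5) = u^4 - 4*u^3 - 9*u^2 + 16*u + 20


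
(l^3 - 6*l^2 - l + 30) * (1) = l^3 - 6*l^2 - l + 30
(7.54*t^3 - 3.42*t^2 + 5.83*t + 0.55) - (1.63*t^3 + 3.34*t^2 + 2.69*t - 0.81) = 5.91*t^3 - 6.76*t^2 + 3.14*t + 1.36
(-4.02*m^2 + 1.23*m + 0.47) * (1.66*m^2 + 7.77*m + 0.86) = -6.6732*m^4 - 29.1936*m^3 + 6.8801*m^2 + 4.7097*m + 0.4042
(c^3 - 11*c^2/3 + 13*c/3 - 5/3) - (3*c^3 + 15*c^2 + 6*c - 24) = -2*c^3 - 56*c^2/3 - 5*c/3 + 67/3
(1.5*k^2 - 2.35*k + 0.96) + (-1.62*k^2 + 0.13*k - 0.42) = -0.12*k^2 - 2.22*k + 0.54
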